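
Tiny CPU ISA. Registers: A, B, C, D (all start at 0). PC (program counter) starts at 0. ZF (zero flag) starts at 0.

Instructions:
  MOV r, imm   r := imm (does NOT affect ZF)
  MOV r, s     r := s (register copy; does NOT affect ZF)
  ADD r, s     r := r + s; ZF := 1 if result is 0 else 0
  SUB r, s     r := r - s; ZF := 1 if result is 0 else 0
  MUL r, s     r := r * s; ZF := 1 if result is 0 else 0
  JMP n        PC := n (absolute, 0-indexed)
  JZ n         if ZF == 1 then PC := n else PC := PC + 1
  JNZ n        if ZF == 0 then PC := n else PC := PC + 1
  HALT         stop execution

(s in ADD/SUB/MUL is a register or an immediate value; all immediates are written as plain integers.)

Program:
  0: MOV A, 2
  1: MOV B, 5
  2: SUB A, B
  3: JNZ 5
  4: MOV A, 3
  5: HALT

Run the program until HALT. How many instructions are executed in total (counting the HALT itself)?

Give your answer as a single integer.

Step 1: PC=0 exec 'MOV A, 2'. After: A=2 B=0 C=0 D=0 ZF=0 PC=1
Step 2: PC=1 exec 'MOV B, 5'. After: A=2 B=5 C=0 D=0 ZF=0 PC=2
Step 3: PC=2 exec 'SUB A, B'. After: A=-3 B=5 C=0 D=0 ZF=0 PC=3
Step 4: PC=3 exec 'JNZ 5'. After: A=-3 B=5 C=0 D=0 ZF=0 PC=5
Step 5: PC=5 exec 'HALT'. After: A=-3 B=5 C=0 D=0 ZF=0 PC=5 HALTED
Total instructions executed: 5

Answer: 5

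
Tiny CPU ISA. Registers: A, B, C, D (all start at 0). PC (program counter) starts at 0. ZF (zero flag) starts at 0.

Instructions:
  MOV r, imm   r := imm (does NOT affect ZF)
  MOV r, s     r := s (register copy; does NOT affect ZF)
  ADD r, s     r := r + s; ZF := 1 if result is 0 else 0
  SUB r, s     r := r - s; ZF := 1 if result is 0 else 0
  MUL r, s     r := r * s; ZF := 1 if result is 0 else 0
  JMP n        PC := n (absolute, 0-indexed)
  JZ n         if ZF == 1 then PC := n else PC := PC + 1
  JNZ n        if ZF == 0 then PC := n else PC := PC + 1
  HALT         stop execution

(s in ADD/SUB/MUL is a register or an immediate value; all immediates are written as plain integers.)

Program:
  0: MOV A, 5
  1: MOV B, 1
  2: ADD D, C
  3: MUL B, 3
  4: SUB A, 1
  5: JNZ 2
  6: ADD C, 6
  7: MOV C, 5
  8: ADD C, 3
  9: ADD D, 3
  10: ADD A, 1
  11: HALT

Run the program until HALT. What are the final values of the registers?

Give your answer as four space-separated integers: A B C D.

Answer: 1 243 8 3

Derivation:
Step 1: PC=0 exec 'MOV A, 5'. After: A=5 B=0 C=0 D=0 ZF=0 PC=1
Step 2: PC=1 exec 'MOV B, 1'. After: A=5 B=1 C=0 D=0 ZF=0 PC=2
Step 3: PC=2 exec 'ADD D, C'. After: A=5 B=1 C=0 D=0 ZF=1 PC=3
Step 4: PC=3 exec 'MUL B, 3'. After: A=5 B=3 C=0 D=0 ZF=0 PC=4
Step 5: PC=4 exec 'SUB A, 1'. After: A=4 B=3 C=0 D=0 ZF=0 PC=5
Step 6: PC=5 exec 'JNZ 2'. After: A=4 B=3 C=0 D=0 ZF=0 PC=2
Step 7: PC=2 exec 'ADD D, C'. After: A=4 B=3 C=0 D=0 ZF=1 PC=3
Step 8: PC=3 exec 'MUL B, 3'. After: A=4 B=9 C=0 D=0 ZF=0 PC=4
Step 9: PC=4 exec 'SUB A, 1'. After: A=3 B=9 C=0 D=0 ZF=0 PC=5
Step 10: PC=5 exec 'JNZ 2'. After: A=3 B=9 C=0 D=0 ZF=0 PC=2
Step 11: PC=2 exec 'ADD D, C'. After: A=3 B=9 C=0 D=0 ZF=1 PC=3
Step 12: PC=3 exec 'MUL B, 3'. After: A=3 B=27 C=0 D=0 ZF=0 PC=4
Step 13: PC=4 exec 'SUB A, 1'. After: A=2 B=27 C=0 D=0 ZF=0 PC=5
Step 14: PC=5 exec 'JNZ 2'. After: A=2 B=27 C=0 D=0 ZF=0 PC=2
Step 15: PC=2 exec 'ADD D, C'. After: A=2 B=27 C=0 D=0 ZF=1 PC=3
Step 16: PC=3 exec 'MUL B, 3'. After: A=2 B=81 C=0 D=0 ZF=0 PC=4
Step 17: PC=4 exec 'SUB A, 1'. After: A=1 B=81 C=0 D=0 ZF=0 PC=5
Step 18: PC=5 exec 'JNZ 2'. After: A=1 B=81 C=0 D=0 ZF=0 PC=2
Step 19: PC=2 exec 'ADD D, C'. After: A=1 B=81 C=0 D=0 ZF=1 PC=3
Step 20: PC=3 exec 'MUL B, 3'. After: A=1 B=243 C=0 D=0 ZF=0 PC=4
Step 21: PC=4 exec 'SUB A, 1'. After: A=0 B=243 C=0 D=0 ZF=1 PC=5
Step 22: PC=5 exec 'JNZ 2'. After: A=0 B=243 C=0 D=0 ZF=1 PC=6
Step 23: PC=6 exec 'ADD C, 6'. After: A=0 B=243 C=6 D=0 ZF=0 PC=7
Step 24: PC=7 exec 'MOV C, 5'. After: A=0 B=243 C=5 D=0 ZF=0 PC=8
Step 25: PC=8 exec 'ADD C, 3'. After: A=0 B=243 C=8 D=0 ZF=0 PC=9
Step 26: PC=9 exec 'ADD D, 3'. After: A=0 B=243 C=8 D=3 ZF=0 PC=10
Step 27: PC=10 exec 'ADD A, 1'. After: A=1 B=243 C=8 D=3 ZF=0 PC=11
Step 28: PC=11 exec 'HALT'. After: A=1 B=243 C=8 D=3 ZF=0 PC=11 HALTED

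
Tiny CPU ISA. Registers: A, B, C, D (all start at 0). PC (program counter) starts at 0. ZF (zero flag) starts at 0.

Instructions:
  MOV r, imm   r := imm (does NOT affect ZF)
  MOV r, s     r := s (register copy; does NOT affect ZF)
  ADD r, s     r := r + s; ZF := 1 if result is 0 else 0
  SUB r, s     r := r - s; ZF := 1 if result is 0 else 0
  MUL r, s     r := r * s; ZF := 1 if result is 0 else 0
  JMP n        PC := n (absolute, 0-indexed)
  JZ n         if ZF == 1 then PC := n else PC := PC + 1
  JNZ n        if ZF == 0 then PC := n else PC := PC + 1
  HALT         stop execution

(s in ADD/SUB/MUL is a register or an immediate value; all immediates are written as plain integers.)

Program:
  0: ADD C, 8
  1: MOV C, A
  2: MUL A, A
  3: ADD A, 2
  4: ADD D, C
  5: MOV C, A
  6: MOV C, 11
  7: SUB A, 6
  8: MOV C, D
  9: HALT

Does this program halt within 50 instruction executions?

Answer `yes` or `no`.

Step 1: PC=0 exec 'ADD C, 8'. After: A=0 B=0 C=8 D=0 ZF=0 PC=1
Step 2: PC=1 exec 'MOV C, A'. After: A=0 B=0 C=0 D=0 ZF=0 PC=2
Step 3: PC=2 exec 'MUL A, A'. After: A=0 B=0 C=0 D=0 ZF=1 PC=3
Step 4: PC=3 exec 'ADD A, 2'. After: A=2 B=0 C=0 D=0 ZF=0 PC=4
Step 5: PC=4 exec 'ADD D, C'. After: A=2 B=0 C=0 D=0 ZF=1 PC=5
Step 6: PC=5 exec 'MOV C, A'. After: A=2 B=0 C=2 D=0 ZF=1 PC=6
Step 7: PC=6 exec 'MOV C, 11'. After: A=2 B=0 C=11 D=0 ZF=1 PC=7
Step 8: PC=7 exec 'SUB A, 6'. After: A=-4 B=0 C=11 D=0 ZF=0 PC=8
Step 9: PC=8 exec 'MOV C, D'. After: A=-4 B=0 C=0 D=0 ZF=0 PC=9
Step 10: PC=9 exec 'HALT'. After: A=-4 B=0 C=0 D=0 ZF=0 PC=9 HALTED

Answer: yes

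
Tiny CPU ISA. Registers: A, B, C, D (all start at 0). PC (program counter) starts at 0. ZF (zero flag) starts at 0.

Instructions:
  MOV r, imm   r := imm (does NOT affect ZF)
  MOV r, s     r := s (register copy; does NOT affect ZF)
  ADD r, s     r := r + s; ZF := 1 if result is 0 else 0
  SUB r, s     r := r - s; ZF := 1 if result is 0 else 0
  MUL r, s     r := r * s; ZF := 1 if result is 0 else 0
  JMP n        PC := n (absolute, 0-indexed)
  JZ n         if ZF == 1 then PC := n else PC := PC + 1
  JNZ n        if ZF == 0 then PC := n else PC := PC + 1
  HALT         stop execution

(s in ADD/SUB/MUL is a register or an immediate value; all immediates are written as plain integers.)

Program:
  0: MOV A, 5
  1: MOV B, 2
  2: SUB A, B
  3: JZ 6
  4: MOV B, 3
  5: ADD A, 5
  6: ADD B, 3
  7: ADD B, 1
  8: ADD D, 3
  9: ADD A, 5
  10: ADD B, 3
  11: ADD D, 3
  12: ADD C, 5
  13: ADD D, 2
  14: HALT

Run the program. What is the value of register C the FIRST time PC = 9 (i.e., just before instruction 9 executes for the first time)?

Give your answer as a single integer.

Step 1: PC=0 exec 'MOV A, 5'. After: A=5 B=0 C=0 D=0 ZF=0 PC=1
Step 2: PC=1 exec 'MOV B, 2'. After: A=5 B=2 C=0 D=0 ZF=0 PC=2
Step 3: PC=2 exec 'SUB A, B'. After: A=3 B=2 C=0 D=0 ZF=0 PC=3
Step 4: PC=3 exec 'JZ 6'. After: A=3 B=2 C=0 D=0 ZF=0 PC=4
Step 5: PC=4 exec 'MOV B, 3'. After: A=3 B=3 C=0 D=0 ZF=0 PC=5
Step 6: PC=5 exec 'ADD A, 5'. After: A=8 B=3 C=0 D=0 ZF=0 PC=6
Step 7: PC=6 exec 'ADD B, 3'. After: A=8 B=6 C=0 D=0 ZF=0 PC=7
Step 8: PC=7 exec 'ADD B, 1'. After: A=8 B=7 C=0 D=0 ZF=0 PC=8
Step 9: PC=8 exec 'ADD D, 3'. After: A=8 B=7 C=0 D=3 ZF=0 PC=9
First time PC=9: C=0

0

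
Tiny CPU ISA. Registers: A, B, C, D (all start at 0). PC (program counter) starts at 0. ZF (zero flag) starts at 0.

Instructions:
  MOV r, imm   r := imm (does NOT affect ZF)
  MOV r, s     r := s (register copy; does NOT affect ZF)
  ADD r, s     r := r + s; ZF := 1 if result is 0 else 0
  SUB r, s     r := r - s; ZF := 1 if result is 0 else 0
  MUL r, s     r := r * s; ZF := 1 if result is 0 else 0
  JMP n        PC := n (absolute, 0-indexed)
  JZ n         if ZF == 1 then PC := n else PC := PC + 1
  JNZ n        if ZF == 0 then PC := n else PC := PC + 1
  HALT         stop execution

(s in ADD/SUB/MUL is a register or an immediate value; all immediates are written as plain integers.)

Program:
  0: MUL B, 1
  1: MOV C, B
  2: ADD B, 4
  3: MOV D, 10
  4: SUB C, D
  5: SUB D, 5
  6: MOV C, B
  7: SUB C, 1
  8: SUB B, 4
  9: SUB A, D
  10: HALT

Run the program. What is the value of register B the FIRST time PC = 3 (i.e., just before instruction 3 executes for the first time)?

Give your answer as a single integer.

Step 1: PC=0 exec 'MUL B, 1'. After: A=0 B=0 C=0 D=0 ZF=1 PC=1
Step 2: PC=1 exec 'MOV C, B'. After: A=0 B=0 C=0 D=0 ZF=1 PC=2
Step 3: PC=2 exec 'ADD B, 4'. After: A=0 B=4 C=0 D=0 ZF=0 PC=3
First time PC=3: B=4

4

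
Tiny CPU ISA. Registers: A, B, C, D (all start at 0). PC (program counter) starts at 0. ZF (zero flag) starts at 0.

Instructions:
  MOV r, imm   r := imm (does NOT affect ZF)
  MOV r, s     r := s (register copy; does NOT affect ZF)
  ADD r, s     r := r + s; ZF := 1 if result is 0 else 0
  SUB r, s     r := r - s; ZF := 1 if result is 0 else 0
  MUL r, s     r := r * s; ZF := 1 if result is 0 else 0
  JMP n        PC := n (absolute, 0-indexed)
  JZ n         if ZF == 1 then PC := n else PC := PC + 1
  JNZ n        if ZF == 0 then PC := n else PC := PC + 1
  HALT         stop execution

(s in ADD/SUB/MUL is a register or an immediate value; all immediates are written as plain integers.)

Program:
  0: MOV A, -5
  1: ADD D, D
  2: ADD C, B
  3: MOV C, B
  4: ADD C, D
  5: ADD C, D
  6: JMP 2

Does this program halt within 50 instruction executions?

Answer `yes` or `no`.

Answer: no

Derivation:
Step 1: PC=0 exec 'MOV A, -5'. After: A=-5 B=0 C=0 D=0 ZF=0 PC=1
Step 2: PC=1 exec 'ADD D, D'. After: A=-5 B=0 C=0 D=0 ZF=1 PC=2
Step 3: PC=2 exec 'ADD C, B'. After: A=-5 B=0 C=0 D=0 ZF=1 PC=3
Step 4: PC=3 exec 'MOV C, B'. After: A=-5 B=0 C=0 D=0 ZF=1 PC=4
Step 5: PC=4 exec 'ADD C, D'. After: A=-5 B=0 C=0 D=0 ZF=1 PC=5
Step 6: PC=5 exec 'ADD C, D'. After: A=-5 B=0 C=0 D=0 ZF=1 PC=6
Step 7: PC=6 exec 'JMP 2'. After: A=-5 B=0 C=0 D=0 ZF=1 PC=2
State after step 7 equals state after step 2: the program is in a cycle of length 5 and will never halt.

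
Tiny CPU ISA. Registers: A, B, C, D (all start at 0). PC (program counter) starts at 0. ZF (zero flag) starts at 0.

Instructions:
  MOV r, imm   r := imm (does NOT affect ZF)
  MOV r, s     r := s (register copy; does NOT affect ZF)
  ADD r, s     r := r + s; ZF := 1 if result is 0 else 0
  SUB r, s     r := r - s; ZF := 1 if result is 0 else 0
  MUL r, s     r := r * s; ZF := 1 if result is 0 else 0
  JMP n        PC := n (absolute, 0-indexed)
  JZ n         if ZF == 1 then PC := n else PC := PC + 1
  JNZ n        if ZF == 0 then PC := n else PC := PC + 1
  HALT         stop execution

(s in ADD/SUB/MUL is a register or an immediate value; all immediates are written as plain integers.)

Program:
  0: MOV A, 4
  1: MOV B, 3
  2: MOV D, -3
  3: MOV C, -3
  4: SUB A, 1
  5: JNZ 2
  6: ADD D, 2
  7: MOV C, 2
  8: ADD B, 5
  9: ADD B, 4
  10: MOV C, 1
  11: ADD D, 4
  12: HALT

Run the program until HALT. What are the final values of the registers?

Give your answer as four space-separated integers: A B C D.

Answer: 0 12 1 3

Derivation:
Step 1: PC=0 exec 'MOV A, 4'. After: A=4 B=0 C=0 D=0 ZF=0 PC=1
Step 2: PC=1 exec 'MOV B, 3'. After: A=4 B=3 C=0 D=0 ZF=0 PC=2
Step 3: PC=2 exec 'MOV D, -3'. After: A=4 B=3 C=0 D=-3 ZF=0 PC=3
Step 4: PC=3 exec 'MOV C, -3'. After: A=4 B=3 C=-3 D=-3 ZF=0 PC=4
Step 5: PC=4 exec 'SUB A, 1'. After: A=3 B=3 C=-3 D=-3 ZF=0 PC=5
Step 6: PC=5 exec 'JNZ 2'. After: A=3 B=3 C=-3 D=-3 ZF=0 PC=2
Step 7: PC=2 exec 'MOV D, -3'. After: A=3 B=3 C=-3 D=-3 ZF=0 PC=3
Step 8: PC=3 exec 'MOV C, -3'. After: A=3 B=3 C=-3 D=-3 ZF=0 PC=4
Step 9: PC=4 exec 'SUB A, 1'. After: A=2 B=3 C=-3 D=-3 ZF=0 PC=5
Step 10: PC=5 exec 'JNZ 2'. After: A=2 B=3 C=-3 D=-3 ZF=0 PC=2
Step 11: PC=2 exec 'MOV D, -3'. After: A=2 B=3 C=-3 D=-3 ZF=0 PC=3
Step 12: PC=3 exec 'MOV C, -3'. After: A=2 B=3 C=-3 D=-3 ZF=0 PC=4
Step 13: PC=4 exec 'SUB A, 1'. After: A=1 B=3 C=-3 D=-3 ZF=0 PC=5
Step 14: PC=5 exec 'JNZ 2'. After: A=1 B=3 C=-3 D=-3 ZF=0 PC=2
Step 15: PC=2 exec 'MOV D, -3'. After: A=1 B=3 C=-3 D=-3 ZF=0 PC=3
Step 16: PC=3 exec 'MOV C, -3'. After: A=1 B=3 C=-3 D=-3 ZF=0 PC=4
Step 17: PC=4 exec 'SUB A, 1'. After: A=0 B=3 C=-3 D=-3 ZF=1 PC=5
Step 18: PC=5 exec 'JNZ 2'. After: A=0 B=3 C=-3 D=-3 ZF=1 PC=6
Step 19: PC=6 exec 'ADD D, 2'. After: A=0 B=3 C=-3 D=-1 ZF=0 PC=7
Step 20: PC=7 exec 'MOV C, 2'. After: A=0 B=3 C=2 D=-1 ZF=0 PC=8
Step 21: PC=8 exec 'ADD B, 5'. After: A=0 B=8 C=2 D=-1 ZF=0 PC=9
Step 22: PC=9 exec 'ADD B, 4'. After: A=0 B=12 C=2 D=-1 ZF=0 PC=10
Step 23: PC=10 exec 'MOV C, 1'. After: A=0 B=12 C=1 D=-1 ZF=0 PC=11
Step 24: PC=11 exec 'ADD D, 4'. After: A=0 B=12 C=1 D=3 ZF=0 PC=12
Step 25: PC=12 exec 'HALT'. After: A=0 B=12 C=1 D=3 ZF=0 PC=12 HALTED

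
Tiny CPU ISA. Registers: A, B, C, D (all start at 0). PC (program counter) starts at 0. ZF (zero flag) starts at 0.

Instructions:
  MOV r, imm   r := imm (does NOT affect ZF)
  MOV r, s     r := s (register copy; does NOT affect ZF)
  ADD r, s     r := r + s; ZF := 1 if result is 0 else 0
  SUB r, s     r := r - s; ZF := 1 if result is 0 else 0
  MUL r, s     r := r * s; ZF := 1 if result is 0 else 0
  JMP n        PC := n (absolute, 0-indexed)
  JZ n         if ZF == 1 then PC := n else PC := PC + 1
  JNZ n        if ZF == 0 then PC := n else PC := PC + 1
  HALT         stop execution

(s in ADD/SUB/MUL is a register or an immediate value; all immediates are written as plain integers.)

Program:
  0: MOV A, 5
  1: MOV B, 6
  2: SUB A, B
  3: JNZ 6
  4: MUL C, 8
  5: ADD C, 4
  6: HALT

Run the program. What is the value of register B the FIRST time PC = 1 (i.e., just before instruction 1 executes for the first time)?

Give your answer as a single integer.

Step 1: PC=0 exec 'MOV A, 5'. After: A=5 B=0 C=0 D=0 ZF=0 PC=1
First time PC=1: B=0

0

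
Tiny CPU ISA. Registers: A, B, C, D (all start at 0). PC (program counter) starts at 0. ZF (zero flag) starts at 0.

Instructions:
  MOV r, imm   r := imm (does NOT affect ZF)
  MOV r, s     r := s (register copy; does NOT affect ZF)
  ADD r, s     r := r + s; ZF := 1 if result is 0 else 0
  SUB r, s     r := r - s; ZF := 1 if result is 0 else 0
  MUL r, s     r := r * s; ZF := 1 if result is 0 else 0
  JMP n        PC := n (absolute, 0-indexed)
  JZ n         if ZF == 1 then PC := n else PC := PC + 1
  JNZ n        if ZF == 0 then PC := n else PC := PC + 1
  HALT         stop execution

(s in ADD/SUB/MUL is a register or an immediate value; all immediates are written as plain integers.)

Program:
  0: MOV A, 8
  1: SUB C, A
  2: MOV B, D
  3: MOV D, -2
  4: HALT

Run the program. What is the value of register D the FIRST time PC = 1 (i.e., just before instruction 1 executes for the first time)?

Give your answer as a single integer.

Step 1: PC=0 exec 'MOV A, 8'. After: A=8 B=0 C=0 D=0 ZF=0 PC=1
First time PC=1: D=0

0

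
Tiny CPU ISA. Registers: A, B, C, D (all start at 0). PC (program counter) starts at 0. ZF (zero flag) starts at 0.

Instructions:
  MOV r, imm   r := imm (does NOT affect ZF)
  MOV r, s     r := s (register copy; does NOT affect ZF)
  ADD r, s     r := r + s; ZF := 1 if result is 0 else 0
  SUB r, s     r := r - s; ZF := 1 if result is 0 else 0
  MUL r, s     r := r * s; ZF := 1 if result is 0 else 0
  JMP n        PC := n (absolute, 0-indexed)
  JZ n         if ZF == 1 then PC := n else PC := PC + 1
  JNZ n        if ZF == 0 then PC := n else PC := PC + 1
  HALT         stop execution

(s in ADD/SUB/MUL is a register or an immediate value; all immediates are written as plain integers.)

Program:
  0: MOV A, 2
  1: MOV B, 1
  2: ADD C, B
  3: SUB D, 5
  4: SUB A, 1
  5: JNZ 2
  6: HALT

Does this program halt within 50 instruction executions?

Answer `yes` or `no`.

Answer: yes

Derivation:
Step 1: PC=0 exec 'MOV A, 2'. After: A=2 B=0 C=0 D=0 ZF=0 PC=1
Step 2: PC=1 exec 'MOV B, 1'. After: A=2 B=1 C=0 D=0 ZF=0 PC=2
Step 3: PC=2 exec 'ADD C, B'. After: A=2 B=1 C=1 D=0 ZF=0 PC=3
Step 4: PC=3 exec 'SUB D, 5'. After: A=2 B=1 C=1 D=-5 ZF=0 PC=4
Step 5: PC=4 exec 'SUB A, 1'. After: A=1 B=1 C=1 D=-5 ZF=0 PC=5
Step 6: PC=5 exec 'JNZ 2'. After: A=1 B=1 C=1 D=-5 ZF=0 PC=2
Step 7: PC=2 exec 'ADD C, B'. After: A=1 B=1 C=2 D=-5 ZF=0 PC=3
Step 8: PC=3 exec 'SUB D, 5'. After: A=1 B=1 C=2 D=-10 ZF=0 PC=4
Step 9: PC=4 exec 'SUB A, 1'. After: A=0 B=1 C=2 D=-10 ZF=1 PC=5
Step 10: PC=5 exec 'JNZ 2'. After: A=0 B=1 C=2 D=-10 ZF=1 PC=6
Step 11: PC=6 exec 'HALT'. After: A=0 B=1 C=2 D=-10 ZF=1 PC=6 HALTED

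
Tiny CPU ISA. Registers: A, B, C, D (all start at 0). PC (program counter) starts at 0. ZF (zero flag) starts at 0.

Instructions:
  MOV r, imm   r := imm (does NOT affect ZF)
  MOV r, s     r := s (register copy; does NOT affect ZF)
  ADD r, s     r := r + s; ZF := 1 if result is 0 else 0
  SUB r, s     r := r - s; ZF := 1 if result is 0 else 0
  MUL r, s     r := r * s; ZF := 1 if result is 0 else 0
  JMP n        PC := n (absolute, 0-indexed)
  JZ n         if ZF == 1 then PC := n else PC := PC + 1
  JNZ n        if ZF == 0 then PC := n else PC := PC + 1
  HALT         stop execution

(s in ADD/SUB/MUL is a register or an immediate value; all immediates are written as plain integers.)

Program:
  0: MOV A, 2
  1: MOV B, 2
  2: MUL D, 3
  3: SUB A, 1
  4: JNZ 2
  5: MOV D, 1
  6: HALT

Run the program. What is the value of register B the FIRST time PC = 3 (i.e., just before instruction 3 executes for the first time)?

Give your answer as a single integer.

Step 1: PC=0 exec 'MOV A, 2'. After: A=2 B=0 C=0 D=0 ZF=0 PC=1
Step 2: PC=1 exec 'MOV B, 2'. After: A=2 B=2 C=0 D=0 ZF=0 PC=2
Step 3: PC=2 exec 'MUL D, 3'. After: A=2 B=2 C=0 D=0 ZF=1 PC=3
First time PC=3: B=2

2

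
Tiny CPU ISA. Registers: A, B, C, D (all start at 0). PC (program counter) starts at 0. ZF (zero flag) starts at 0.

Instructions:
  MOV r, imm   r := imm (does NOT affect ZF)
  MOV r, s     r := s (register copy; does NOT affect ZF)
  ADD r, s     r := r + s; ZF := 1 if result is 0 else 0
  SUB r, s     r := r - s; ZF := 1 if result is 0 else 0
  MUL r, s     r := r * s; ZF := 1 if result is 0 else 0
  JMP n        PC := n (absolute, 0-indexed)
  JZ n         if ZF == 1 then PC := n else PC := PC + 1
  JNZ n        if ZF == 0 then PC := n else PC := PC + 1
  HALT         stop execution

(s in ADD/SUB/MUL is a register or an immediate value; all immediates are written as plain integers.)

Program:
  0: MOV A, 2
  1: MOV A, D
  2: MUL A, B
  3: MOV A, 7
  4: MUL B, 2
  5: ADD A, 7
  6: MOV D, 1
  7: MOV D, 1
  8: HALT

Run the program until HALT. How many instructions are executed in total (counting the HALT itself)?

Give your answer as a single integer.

Step 1: PC=0 exec 'MOV A, 2'. After: A=2 B=0 C=0 D=0 ZF=0 PC=1
Step 2: PC=1 exec 'MOV A, D'. After: A=0 B=0 C=0 D=0 ZF=0 PC=2
Step 3: PC=2 exec 'MUL A, B'. After: A=0 B=0 C=0 D=0 ZF=1 PC=3
Step 4: PC=3 exec 'MOV A, 7'. After: A=7 B=0 C=0 D=0 ZF=1 PC=4
Step 5: PC=4 exec 'MUL B, 2'. After: A=7 B=0 C=0 D=0 ZF=1 PC=5
Step 6: PC=5 exec 'ADD A, 7'. After: A=14 B=0 C=0 D=0 ZF=0 PC=6
Step 7: PC=6 exec 'MOV D, 1'. After: A=14 B=0 C=0 D=1 ZF=0 PC=7
Step 8: PC=7 exec 'MOV D, 1'. After: A=14 B=0 C=0 D=1 ZF=0 PC=8
Step 9: PC=8 exec 'HALT'. After: A=14 B=0 C=0 D=1 ZF=0 PC=8 HALTED
Total instructions executed: 9

Answer: 9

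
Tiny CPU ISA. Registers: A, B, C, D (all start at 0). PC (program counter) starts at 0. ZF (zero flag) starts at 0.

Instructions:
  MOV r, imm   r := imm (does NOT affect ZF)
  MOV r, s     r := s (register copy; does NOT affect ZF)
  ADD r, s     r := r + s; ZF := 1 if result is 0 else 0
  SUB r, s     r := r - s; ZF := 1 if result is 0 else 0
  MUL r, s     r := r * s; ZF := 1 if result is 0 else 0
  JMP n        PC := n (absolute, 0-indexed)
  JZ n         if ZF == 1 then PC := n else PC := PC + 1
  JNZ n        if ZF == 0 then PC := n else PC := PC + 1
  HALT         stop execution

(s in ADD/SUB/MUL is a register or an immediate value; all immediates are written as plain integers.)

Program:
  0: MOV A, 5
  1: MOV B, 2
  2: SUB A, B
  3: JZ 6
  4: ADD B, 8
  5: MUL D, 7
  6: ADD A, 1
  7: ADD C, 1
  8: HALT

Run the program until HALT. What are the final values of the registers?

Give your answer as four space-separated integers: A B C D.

Step 1: PC=0 exec 'MOV A, 5'. After: A=5 B=0 C=0 D=0 ZF=0 PC=1
Step 2: PC=1 exec 'MOV B, 2'. After: A=5 B=2 C=0 D=0 ZF=0 PC=2
Step 3: PC=2 exec 'SUB A, B'. After: A=3 B=2 C=0 D=0 ZF=0 PC=3
Step 4: PC=3 exec 'JZ 6'. After: A=3 B=2 C=0 D=0 ZF=0 PC=4
Step 5: PC=4 exec 'ADD B, 8'. After: A=3 B=10 C=0 D=0 ZF=0 PC=5
Step 6: PC=5 exec 'MUL D, 7'. After: A=3 B=10 C=0 D=0 ZF=1 PC=6
Step 7: PC=6 exec 'ADD A, 1'. After: A=4 B=10 C=0 D=0 ZF=0 PC=7
Step 8: PC=7 exec 'ADD C, 1'. After: A=4 B=10 C=1 D=0 ZF=0 PC=8
Step 9: PC=8 exec 'HALT'. After: A=4 B=10 C=1 D=0 ZF=0 PC=8 HALTED

Answer: 4 10 1 0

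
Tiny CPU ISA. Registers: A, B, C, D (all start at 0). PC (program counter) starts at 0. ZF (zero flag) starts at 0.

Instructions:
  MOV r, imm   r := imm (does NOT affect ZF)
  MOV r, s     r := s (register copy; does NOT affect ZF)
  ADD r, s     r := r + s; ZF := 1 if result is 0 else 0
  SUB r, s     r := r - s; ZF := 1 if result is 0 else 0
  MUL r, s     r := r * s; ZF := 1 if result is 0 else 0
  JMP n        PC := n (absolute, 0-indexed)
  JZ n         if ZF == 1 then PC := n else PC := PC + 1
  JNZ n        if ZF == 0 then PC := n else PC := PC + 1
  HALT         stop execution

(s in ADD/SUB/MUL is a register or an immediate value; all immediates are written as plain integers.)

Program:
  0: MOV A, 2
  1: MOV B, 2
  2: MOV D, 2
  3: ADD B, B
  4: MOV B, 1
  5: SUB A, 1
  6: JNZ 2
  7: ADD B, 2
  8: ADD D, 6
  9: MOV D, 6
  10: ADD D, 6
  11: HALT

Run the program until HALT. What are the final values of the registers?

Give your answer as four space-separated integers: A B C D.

Step 1: PC=0 exec 'MOV A, 2'. After: A=2 B=0 C=0 D=0 ZF=0 PC=1
Step 2: PC=1 exec 'MOV B, 2'. After: A=2 B=2 C=0 D=0 ZF=0 PC=2
Step 3: PC=2 exec 'MOV D, 2'. After: A=2 B=2 C=0 D=2 ZF=0 PC=3
Step 4: PC=3 exec 'ADD B, B'. After: A=2 B=4 C=0 D=2 ZF=0 PC=4
Step 5: PC=4 exec 'MOV B, 1'. After: A=2 B=1 C=0 D=2 ZF=0 PC=5
Step 6: PC=5 exec 'SUB A, 1'. After: A=1 B=1 C=0 D=2 ZF=0 PC=6
Step 7: PC=6 exec 'JNZ 2'. After: A=1 B=1 C=0 D=2 ZF=0 PC=2
Step 8: PC=2 exec 'MOV D, 2'. After: A=1 B=1 C=0 D=2 ZF=0 PC=3
Step 9: PC=3 exec 'ADD B, B'. After: A=1 B=2 C=0 D=2 ZF=0 PC=4
Step 10: PC=4 exec 'MOV B, 1'. After: A=1 B=1 C=0 D=2 ZF=0 PC=5
Step 11: PC=5 exec 'SUB A, 1'. After: A=0 B=1 C=0 D=2 ZF=1 PC=6
Step 12: PC=6 exec 'JNZ 2'. After: A=0 B=1 C=0 D=2 ZF=1 PC=7
Step 13: PC=7 exec 'ADD B, 2'. After: A=0 B=3 C=0 D=2 ZF=0 PC=8
Step 14: PC=8 exec 'ADD D, 6'. After: A=0 B=3 C=0 D=8 ZF=0 PC=9
Step 15: PC=9 exec 'MOV D, 6'. After: A=0 B=3 C=0 D=6 ZF=0 PC=10
Step 16: PC=10 exec 'ADD D, 6'. After: A=0 B=3 C=0 D=12 ZF=0 PC=11
Step 17: PC=11 exec 'HALT'. After: A=0 B=3 C=0 D=12 ZF=0 PC=11 HALTED

Answer: 0 3 0 12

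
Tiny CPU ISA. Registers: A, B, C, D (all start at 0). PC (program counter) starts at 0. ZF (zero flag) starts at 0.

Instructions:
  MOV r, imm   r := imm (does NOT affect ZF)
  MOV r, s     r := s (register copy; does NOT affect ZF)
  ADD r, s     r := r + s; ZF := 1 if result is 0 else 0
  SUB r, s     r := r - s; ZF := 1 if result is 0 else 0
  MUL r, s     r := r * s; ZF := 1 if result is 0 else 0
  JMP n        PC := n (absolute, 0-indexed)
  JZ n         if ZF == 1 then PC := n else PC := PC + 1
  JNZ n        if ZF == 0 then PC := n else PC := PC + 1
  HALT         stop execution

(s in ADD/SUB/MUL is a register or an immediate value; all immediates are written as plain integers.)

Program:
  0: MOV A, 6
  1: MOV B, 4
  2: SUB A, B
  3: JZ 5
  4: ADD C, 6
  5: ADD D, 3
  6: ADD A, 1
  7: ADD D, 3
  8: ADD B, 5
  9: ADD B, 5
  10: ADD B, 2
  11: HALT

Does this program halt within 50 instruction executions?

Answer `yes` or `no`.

Step 1: PC=0 exec 'MOV A, 6'. After: A=6 B=0 C=0 D=0 ZF=0 PC=1
Step 2: PC=1 exec 'MOV B, 4'. After: A=6 B=4 C=0 D=0 ZF=0 PC=2
Step 3: PC=2 exec 'SUB A, B'. After: A=2 B=4 C=0 D=0 ZF=0 PC=3
Step 4: PC=3 exec 'JZ 5'. After: A=2 B=4 C=0 D=0 ZF=0 PC=4
Step 5: PC=4 exec 'ADD C, 6'. After: A=2 B=4 C=6 D=0 ZF=0 PC=5
Step 6: PC=5 exec 'ADD D, 3'. After: A=2 B=4 C=6 D=3 ZF=0 PC=6
Step 7: PC=6 exec 'ADD A, 1'. After: A=3 B=4 C=6 D=3 ZF=0 PC=7
Step 8: PC=7 exec 'ADD D, 3'. After: A=3 B=4 C=6 D=6 ZF=0 PC=8
Step 9: PC=8 exec 'ADD B, 5'. After: A=3 B=9 C=6 D=6 ZF=0 PC=9
Step 10: PC=9 exec 'ADD B, 5'. After: A=3 B=14 C=6 D=6 ZF=0 PC=10
Step 11: PC=10 exec 'ADD B, 2'. After: A=3 B=16 C=6 D=6 ZF=0 PC=11
Step 12: PC=11 exec 'HALT'. After: A=3 B=16 C=6 D=6 ZF=0 PC=11 HALTED

Answer: yes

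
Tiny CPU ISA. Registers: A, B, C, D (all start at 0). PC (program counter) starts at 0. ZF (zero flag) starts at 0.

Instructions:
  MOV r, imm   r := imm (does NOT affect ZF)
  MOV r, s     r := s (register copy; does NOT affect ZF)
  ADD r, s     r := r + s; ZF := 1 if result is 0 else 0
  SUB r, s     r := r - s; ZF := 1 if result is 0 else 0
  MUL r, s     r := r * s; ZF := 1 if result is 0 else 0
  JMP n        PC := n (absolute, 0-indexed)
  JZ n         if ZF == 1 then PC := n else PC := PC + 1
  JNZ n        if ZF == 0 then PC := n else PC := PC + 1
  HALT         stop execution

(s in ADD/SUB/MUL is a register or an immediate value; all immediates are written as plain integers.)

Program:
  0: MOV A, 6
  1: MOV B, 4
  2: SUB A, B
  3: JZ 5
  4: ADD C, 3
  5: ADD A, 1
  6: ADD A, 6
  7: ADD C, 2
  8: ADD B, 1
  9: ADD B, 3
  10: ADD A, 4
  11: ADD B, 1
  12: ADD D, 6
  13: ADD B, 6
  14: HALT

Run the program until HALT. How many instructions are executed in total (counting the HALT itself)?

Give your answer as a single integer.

Step 1: PC=0 exec 'MOV A, 6'. After: A=6 B=0 C=0 D=0 ZF=0 PC=1
Step 2: PC=1 exec 'MOV B, 4'. After: A=6 B=4 C=0 D=0 ZF=0 PC=2
Step 3: PC=2 exec 'SUB A, B'. After: A=2 B=4 C=0 D=0 ZF=0 PC=3
Step 4: PC=3 exec 'JZ 5'. After: A=2 B=4 C=0 D=0 ZF=0 PC=4
Step 5: PC=4 exec 'ADD C, 3'. After: A=2 B=4 C=3 D=0 ZF=0 PC=5
Step 6: PC=5 exec 'ADD A, 1'. After: A=3 B=4 C=3 D=0 ZF=0 PC=6
Step 7: PC=6 exec 'ADD A, 6'. After: A=9 B=4 C=3 D=0 ZF=0 PC=7
Step 8: PC=7 exec 'ADD C, 2'. After: A=9 B=4 C=5 D=0 ZF=0 PC=8
Step 9: PC=8 exec 'ADD B, 1'. After: A=9 B=5 C=5 D=0 ZF=0 PC=9
Step 10: PC=9 exec 'ADD B, 3'. After: A=9 B=8 C=5 D=0 ZF=0 PC=10
Step 11: PC=10 exec 'ADD A, 4'. After: A=13 B=8 C=5 D=0 ZF=0 PC=11
Step 12: PC=11 exec 'ADD B, 1'. After: A=13 B=9 C=5 D=0 ZF=0 PC=12
Step 13: PC=12 exec 'ADD D, 6'. After: A=13 B=9 C=5 D=6 ZF=0 PC=13
Step 14: PC=13 exec 'ADD B, 6'. After: A=13 B=15 C=5 D=6 ZF=0 PC=14
Step 15: PC=14 exec 'HALT'. After: A=13 B=15 C=5 D=6 ZF=0 PC=14 HALTED
Total instructions executed: 15

Answer: 15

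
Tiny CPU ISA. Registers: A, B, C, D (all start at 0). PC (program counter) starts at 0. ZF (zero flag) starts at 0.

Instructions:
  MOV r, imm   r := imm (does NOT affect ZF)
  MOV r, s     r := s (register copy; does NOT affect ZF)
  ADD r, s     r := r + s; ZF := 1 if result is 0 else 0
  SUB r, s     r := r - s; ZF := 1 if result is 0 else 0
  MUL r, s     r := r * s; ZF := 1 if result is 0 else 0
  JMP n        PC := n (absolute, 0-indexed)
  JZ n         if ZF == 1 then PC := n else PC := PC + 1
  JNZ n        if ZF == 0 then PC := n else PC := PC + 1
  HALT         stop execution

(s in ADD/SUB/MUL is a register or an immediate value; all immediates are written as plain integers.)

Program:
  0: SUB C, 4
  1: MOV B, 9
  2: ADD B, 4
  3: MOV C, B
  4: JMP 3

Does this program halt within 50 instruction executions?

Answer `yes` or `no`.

Step 1: PC=0 exec 'SUB C, 4'. After: A=0 B=0 C=-4 D=0 ZF=0 PC=1
Step 2: PC=1 exec 'MOV B, 9'. After: A=0 B=9 C=-4 D=0 ZF=0 PC=2
Step 3: PC=2 exec 'ADD B, 4'. After: A=0 B=13 C=-4 D=0 ZF=0 PC=3
Step 4: PC=3 exec 'MOV C, B'. After: A=0 B=13 C=13 D=0 ZF=0 PC=4
Step 5: PC=4 exec 'JMP 3'. After: A=0 B=13 C=13 D=0 ZF=0 PC=3
Step 6: PC=3 exec 'MOV C, B'. After: A=0 B=13 C=13 D=0 ZF=0 PC=4
State after step 6 equals state after step 4: the program is in a cycle of length 2 and will never halt.

Answer: no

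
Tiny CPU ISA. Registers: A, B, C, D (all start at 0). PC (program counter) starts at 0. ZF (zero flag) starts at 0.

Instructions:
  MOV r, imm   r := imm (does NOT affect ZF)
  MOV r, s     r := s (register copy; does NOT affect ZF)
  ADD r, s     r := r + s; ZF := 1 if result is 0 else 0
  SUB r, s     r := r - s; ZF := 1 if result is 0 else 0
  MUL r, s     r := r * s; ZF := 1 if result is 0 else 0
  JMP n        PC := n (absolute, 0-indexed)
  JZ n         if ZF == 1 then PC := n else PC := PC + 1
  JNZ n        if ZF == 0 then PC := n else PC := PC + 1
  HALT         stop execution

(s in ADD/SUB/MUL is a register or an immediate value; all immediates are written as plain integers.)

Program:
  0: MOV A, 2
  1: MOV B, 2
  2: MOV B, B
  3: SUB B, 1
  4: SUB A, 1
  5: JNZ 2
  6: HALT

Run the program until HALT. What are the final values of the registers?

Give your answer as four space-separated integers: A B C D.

Step 1: PC=0 exec 'MOV A, 2'. After: A=2 B=0 C=0 D=0 ZF=0 PC=1
Step 2: PC=1 exec 'MOV B, 2'. After: A=2 B=2 C=0 D=0 ZF=0 PC=2
Step 3: PC=2 exec 'MOV B, B'. After: A=2 B=2 C=0 D=0 ZF=0 PC=3
Step 4: PC=3 exec 'SUB B, 1'. After: A=2 B=1 C=0 D=0 ZF=0 PC=4
Step 5: PC=4 exec 'SUB A, 1'. After: A=1 B=1 C=0 D=0 ZF=0 PC=5
Step 6: PC=5 exec 'JNZ 2'. After: A=1 B=1 C=0 D=0 ZF=0 PC=2
Step 7: PC=2 exec 'MOV B, B'. After: A=1 B=1 C=0 D=0 ZF=0 PC=3
Step 8: PC=3 exec 'SUB B, 1'. After: A=1 B=0 C=0 D=0 ZF=1 PC=4
Step 9: PC=4 exec 'SUB A, 1'. After: A=0 B=0 C=0 D=0 ZF=1 PC=5
Step 10: PC=5 exec 'JNZ 2'. After: A=0 B=0 C=0 D=0 ZF=1 PC=6
Step 11: PC=6 exec 'HALT'. After: A=0 B=0 C=0 D=0 ZF=1 PC=6 HALTED

Answer: 0 0 0 0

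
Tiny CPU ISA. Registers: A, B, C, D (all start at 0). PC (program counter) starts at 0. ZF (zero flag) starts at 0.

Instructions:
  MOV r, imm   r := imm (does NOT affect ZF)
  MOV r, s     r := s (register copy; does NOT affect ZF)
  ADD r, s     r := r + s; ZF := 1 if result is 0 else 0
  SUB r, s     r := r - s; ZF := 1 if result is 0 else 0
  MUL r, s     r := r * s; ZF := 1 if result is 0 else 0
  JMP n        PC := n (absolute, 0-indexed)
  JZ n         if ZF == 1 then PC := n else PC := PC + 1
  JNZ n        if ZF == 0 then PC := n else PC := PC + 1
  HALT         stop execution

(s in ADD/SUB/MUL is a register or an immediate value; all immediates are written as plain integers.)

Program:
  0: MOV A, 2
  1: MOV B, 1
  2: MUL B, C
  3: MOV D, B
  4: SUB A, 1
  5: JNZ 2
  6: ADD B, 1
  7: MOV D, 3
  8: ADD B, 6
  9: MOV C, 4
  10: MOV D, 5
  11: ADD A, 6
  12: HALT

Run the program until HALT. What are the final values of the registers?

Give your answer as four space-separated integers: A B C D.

Step 1: PC=0 exec 'MOV A, 2'. After: A=2 B=0 C=0 D=0 ZF=0 PC=1
Step 2: PC=1 exec 'MOV B, 1'. After: A=2 B=1 C=0 D=0 ZF=0 PC=2
Step 3: PC=2 exec 'MUL B, C'. After: A=2 B=0 C=0 D=0 ZF=1 PC=3
Step 4: PC=3 exec 'MOV D, B'. After: A=2 B=0 C=0 D=0 ZF=1 PC=4
Step 5: PC=4 exec 'SUB A, 1'. After: A=1 B=0 C=0 D=0 ZF=0 PC=5
Step 6: PC=5 exec 'JNZ 2'. After: A=1 B=0 C=0 D=0 ZF=0 PC=2
Step 7: PC=2 exec 'MUL B, C'. After: A=1 B=0 C=0 D=0 ZF=1 PC=3
Step 8: PC=3 exec 'MOV D, B'. After: A=1 B=0 C=0 D=0 ZF=1 PC=4
Step 9: PC=4 exec 'SUB A, 1'. After: A=0 B=0 C=0 D=0 ZF=1 PC=5
Step 10: PC=5 exec 'JNZ 2'. After: A=0 B=0 C=0 D=0 ZF=1 PC=6
Step 11: PC=6 exec 'ADD B, 1'. After: A=0 B=1 C=0 D=0 ZF=0 PC=7
Step 12: PC=7 exec 'MOV D, 3'. After: A=0 B=1 C=0 D=3 ZF=0 PC=8
Step 13: PC=8 exec 'ADD B, 6'. After: A=0 B=7 C=0 D=3 ZF=0 PC=9
Step 14: PC=9 exec 'MOV C, 4'. After: A=0 B=7 C=4 D=3 ZF=0 PC=10
Step 15: PC=10 exec 'MOV D, 5'. After: A=0 B=7 C=4 D=5 ZF=0 PC=11
Step 16: PC=11 exec 'ADD A, 6'. After: A=6 B=7 C=4 D=5 ZF=0 PC=12
Step 17: PC=12 exec 'HALT'. After: A=6 B=7 C=4 D=5 ZF=0 PC=12 HALTED

Answer: 6 7 4 5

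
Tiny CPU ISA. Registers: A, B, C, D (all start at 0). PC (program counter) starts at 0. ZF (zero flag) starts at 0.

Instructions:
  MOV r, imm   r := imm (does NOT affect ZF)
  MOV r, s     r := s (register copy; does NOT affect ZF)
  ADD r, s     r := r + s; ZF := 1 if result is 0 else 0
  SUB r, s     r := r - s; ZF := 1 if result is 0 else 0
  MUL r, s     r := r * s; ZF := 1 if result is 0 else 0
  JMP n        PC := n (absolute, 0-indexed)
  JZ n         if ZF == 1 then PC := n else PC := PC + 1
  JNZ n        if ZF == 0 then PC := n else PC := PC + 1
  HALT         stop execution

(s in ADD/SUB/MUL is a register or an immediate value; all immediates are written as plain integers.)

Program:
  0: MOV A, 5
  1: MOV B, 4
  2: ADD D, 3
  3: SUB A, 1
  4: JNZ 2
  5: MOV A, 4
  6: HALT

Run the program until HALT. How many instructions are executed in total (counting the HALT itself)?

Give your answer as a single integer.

Step 1: PC=0 exec 'MOV A, 5'. After: A=5 B=0 C=0 D=0 ZF=0 PC=1
Step 2: PC=1 exec 'MOV B, 4'. After: A=5 B=4 C=0 D=0 ZF=0 PC=2
Step 3: PC=2 exec 'ADD D, 3'. After: A=5 B=4 C=0 D=3 ZF=0 PC=3
Step 4: PC=3 exec 'SUB A, 1'. After: A=4 B=4 C=0 D=3 ZF=0 PC=4
Step 5: PC=4 exec 'JNZ 2'. After: A=4 B=4 C=0 D=3 ZF=0 PC=2
Step 6: PC=2 exec 'ADD D, 3'. After: A=4 B=4 C=0 D=6 ZF=0 PC=3
Step 7: PC=3 exec 'SUB A, 1'. After: A=3 B=4 C=0 D=6 ZF=0 PC=4
Step 8: PC=4 exec 'JNZ 2'. After: A=3 B=4 C=0 D=6 ZF=0 PC=2
Step 9: PC=2 exec 'ADD D, 3'. After: A=3 B=4 C=0 D=9 ZF=0 PC=3
Step 10: PC=3 exec 'SUB A, 1'. After: A=2 B=4 C=0 D=9 ZF=0 PC=4
Step 11: PC=4 exec 'JNZ 2'. After: A=2 B=4 C=0 D=9 ZF=0 PC=2
Step 12: PC=2 exec 'ADD D, 3'. After: A=2 B=4 C=0 D=12 ZF=0 PC=3
Step 13: PC=3 exec 'SUB A, 1'. After: A=1 B=4 C=0 D=12 ZF=0 PC=4
Step 14: PC=4 exec 'JNZ 2'. After: A=1 B=4 C=0 D=12 ZF=0 PC=2
Step 15: PC=2 exec 'ADD D, 3'. After: A=1 B=4 C=0 D=15 ZF=0 PC=3
Step 16: PC=3 exec 'SUB A, 1'. After: A=0 B=4 C=0 D=15 ZF=1 PC=4
Step 17: PC=4 exec 'JNZ 2'. After: A=0 B=4 C=0 D=15 ZF=1 PC=5
Step 18: PC=5 exec 'MOV A, 4'. After: A=4 B=4 C=0 D=15 ZF=1 PC=6
Step 19: PC=6 exec 'HALT'. After: A=4 B=4 C=0 D=15 ZF=1 PC=6 HALTED
Total instructions executed: 19

Answer: 19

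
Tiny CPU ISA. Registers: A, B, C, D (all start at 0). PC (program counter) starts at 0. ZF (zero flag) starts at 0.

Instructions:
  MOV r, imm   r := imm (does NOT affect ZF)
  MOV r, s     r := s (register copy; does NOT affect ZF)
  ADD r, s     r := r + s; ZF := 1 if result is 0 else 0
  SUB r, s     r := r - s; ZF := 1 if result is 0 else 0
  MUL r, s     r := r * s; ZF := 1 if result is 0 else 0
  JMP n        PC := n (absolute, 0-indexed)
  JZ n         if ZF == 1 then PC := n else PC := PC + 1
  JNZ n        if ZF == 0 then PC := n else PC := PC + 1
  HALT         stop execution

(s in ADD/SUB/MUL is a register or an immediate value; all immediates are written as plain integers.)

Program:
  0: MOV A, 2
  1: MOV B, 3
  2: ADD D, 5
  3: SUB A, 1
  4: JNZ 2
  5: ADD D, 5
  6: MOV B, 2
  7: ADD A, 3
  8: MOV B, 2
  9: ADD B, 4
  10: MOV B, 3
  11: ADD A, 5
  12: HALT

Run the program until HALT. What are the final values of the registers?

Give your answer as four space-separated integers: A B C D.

Step 1: PC=0 exec 'MOV A, 2'. After: A=2 B=0 C=0 D=0 ZF=0 PC=1
Step 2: PC=1 exec 'MOV B, 3'. After: A=2 B=3 C=0 D=0 ZF=0 PC=2
Step 3: PC=2 exec 'ADD D, 5'. After: A=2 B=3 C=0 D=5 ZF=0 PC=3
Step 4: PC=3 exec 'SUB A, 1'. After: A=1 B=3 C=0 D=5 ZF=0 PC=4
Step 5: PC=4 exec 'JNZ 2'. After: A=1 B=3 C=0 D=5 ZF=0 PC=2
Step 6: PC=2 exec 'ADD D, 5'. After: A=1 B=3 C=0 D=10 ZF=0 PC=3
Step 7: PC=3 exec 'SUB A, 1'. After: A=0 B=3 C=0 D=10 ZF=1 PC=4
Step 8: PC=4 exec 'JNZ 2'. After: A=0 B=3 C=0 D=10 ZF=1 PC=5
Step 9: PC=5 exec 'ADD D, 5'. After: A=0 B=3 C=0 D=15 ZF=0 PC=6
Step 10: PC=6 exec 'MOV B, 2'. After: A=0 B=2 C=0 D=15 ZF=0 PC=7
Step 11: PC=7 exec 'ADD A, 3'. After: A=3 B=2 C=0 D=15 ZF=0 PC=8
Step 12: PC=8 exec 'MOV B, 2'. After: A=3 B=2 C=0 D=15 ZF=0 PC=9
Step 13: PC=9 exec 'ADD B, 4'. After: A=3 B=6 C=0 D=15 ZF=0 PC=10
Step 14: PC=10 exec 'MOV B, 3'. After: A=3 B=3 C=0 D=15 ZF=0 PC=11
Step 15: PC=11 exec 'ADD A, 5'. After: A=8 B=3 C=0 D=15 ZF=0 PC=12
Step 16: PC=12 exec 'HALT'. After: A=8 B=3 C=0 D=15 ZF=0 PC=12 HALTED

Answer: 8 3 0 15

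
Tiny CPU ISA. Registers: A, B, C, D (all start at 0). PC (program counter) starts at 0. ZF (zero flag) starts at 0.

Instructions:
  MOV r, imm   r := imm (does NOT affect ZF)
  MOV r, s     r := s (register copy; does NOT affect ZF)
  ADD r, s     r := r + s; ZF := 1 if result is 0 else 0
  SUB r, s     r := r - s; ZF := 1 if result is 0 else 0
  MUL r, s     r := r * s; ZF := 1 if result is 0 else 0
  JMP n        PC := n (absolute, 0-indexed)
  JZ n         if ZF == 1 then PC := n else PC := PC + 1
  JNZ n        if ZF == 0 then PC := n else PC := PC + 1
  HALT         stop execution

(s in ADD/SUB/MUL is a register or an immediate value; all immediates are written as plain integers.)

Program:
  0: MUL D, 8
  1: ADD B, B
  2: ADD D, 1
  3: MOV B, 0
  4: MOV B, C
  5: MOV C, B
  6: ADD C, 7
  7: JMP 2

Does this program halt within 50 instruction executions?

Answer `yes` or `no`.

Answer: no

Derivation:
Step 1: PC=0 exec 'MUL D, 8'. After: A=0 B=0 C=0 D=0 ZF=1 PC=1
Step 2: PC=1 exec 'ADD B, B'. After: A=0 B=0 C=0 D=0 ZF=1 PC=2
Step 3: PC=2 exec 'ADD D, 1'. After: A=0 B=0 C=0 D=1 ZF=0 PC=3
Step 4: PC=3 exec 'MOV B, 0'. After: A=0 B=0 C=0 D=1 ZF=0 PC=4
Step 5: PC=4 exec 'MOV B, C'. After: A=0 B=0 C=0 D=1 ZF=0 PC=5
Step 6: PC=5 exec 'MOV C, B'. After: A=0 B=0 C=0 D=1 ZF=0 PC=6
Step 7: PC=6 exec 'ADD C, 7'. After: A=0 B=0 C=7 D=1 ZF=0 PC=7
Step 8: PC=7 exec 'JMP 2'. After: A=0 B=0 C=7 D=1 ZF=0 PC=2
Step 9: PC=2 exec 'ADD D, 1'. After: A=0 B=0 C=7 D=2 ZF=0 PC=3
Step 10: PC=3 exec 'MOV B, 0'. After: A=0 B=0 C=7 D=2 ZF=0 PC=4
Step 11: PC=4 exec 'MOV B, C'. After: A=0 B=7 C=7 D=2 ZF=0 PC=5
Step 12: PC=5 exec 'MOV C, B'. After: A=0 B=7 C=7 D=2 ZF=0 PC=6
Step 13: PC=6 exec 'ADD C, 7'. After: A=0 B=7 C=14 D=2 ZF=0 PC=7
Step 14: PC=7 exec 'JMP 2'. After: A=0 B=7 C=14 D=2 ZF=0 PC=2
Step 15: PC=2 exec 'ADD D, 1'. After: A=0 B=7 C=14 D=3 ZF=0 PC=3
After 50 steps: not halted. PC revisits the same instructions with no path to HALT; will never halt.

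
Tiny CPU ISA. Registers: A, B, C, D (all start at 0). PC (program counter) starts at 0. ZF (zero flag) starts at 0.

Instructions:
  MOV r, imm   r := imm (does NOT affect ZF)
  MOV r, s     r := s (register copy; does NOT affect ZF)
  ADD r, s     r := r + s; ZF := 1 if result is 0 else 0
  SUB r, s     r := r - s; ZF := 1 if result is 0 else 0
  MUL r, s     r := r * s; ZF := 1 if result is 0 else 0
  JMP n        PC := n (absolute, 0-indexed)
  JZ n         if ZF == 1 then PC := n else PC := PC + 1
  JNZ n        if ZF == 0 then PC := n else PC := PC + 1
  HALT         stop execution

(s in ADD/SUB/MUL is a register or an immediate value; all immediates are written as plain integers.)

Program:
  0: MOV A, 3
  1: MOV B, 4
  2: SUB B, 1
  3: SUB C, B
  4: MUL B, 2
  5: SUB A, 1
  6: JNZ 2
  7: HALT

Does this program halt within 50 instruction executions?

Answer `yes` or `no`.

Answer: yes

Derivation:
Step 1: PC=0 exec 'MOV A, 3'. After: A=3 B=0 C=0 D=0 ZF=0 PC=1
Step 2: PC=1 exec 'MOV B, 4'. After: A=3 B=4 C=0 D=0 ZF=0 PC=2
Step 3: PC=2 exec 'SUB B, 1'. After: A=3 B=3 C=0 D=0 ZF=0 PC=3
Step 4: PC=3 exec 'SUB C, B'. After: A=3 B=3 C=-3 D=0 ZF=0 PC=4
Step 5: PC=4 exec 'MUL B, 2'. After: A=3 B=6 C=-3 D=0 ZF=0 PC=5
Step 6: PC=5 exec 'SUB A, 1'. After: A=2 B=6 C=-3 D=0 ZF=0 PC=6
Step 7: PC=6 exec 'JNZ 2'. After: A=2 B=6 C=-3 D=0 ZF=0 PC=2
Step 8: PC=2 exec 'SUB B, 1'. After: A=2 B=5 C=-3 D=0 ZF=0 PC=3
Step 9: PC=3 exec 'SUB C, B'. After: A=2 B=5 C=-8 D=0 ZF=0 PC=4
Step 10: PC=4 exec 'MUL B, 2'. After: A=2 B=10 C=-8 D=0 ZF=0 PC=5
Step 11: PC=5 exec 'SUB A, 1'. After: A=1 B=10 C=-8 D=0 ZF=0 PC=6
Step 12: PC=6 exec 'JNZ 2'. After: A=1 B=10 C=-8 D=0 ZF=0 PC=2
Step 13: PC=2 exec 'SUB B, 1'. After: A=1 B=9 C=-8 D=0 ZF=0 PC=3
Step 14: PC=3 exec 'SUB C, B'. After: A=1 B=9 C=-17 D=0 ZF=0 PC=4
Step 15: PC=4 exec 'MUL B, 2'. After: A=1 B=18 C=-17 D=0 ZF=0 PC=5
Step 16: PC=5 exec 'SUB A, 1'. After: A=0 B=18 C=-17 D=0 ZF=1 PC=6
Step 17: PC=6 exec 'JNZ 2'. After: A=0 B=18 C=-17 D=0 ZF=1 PC=7
Step 18: PC=7 exec 'HALT'. After: A=0 B=18 C=-17 D=0 ZF=1 PC=7 HALTED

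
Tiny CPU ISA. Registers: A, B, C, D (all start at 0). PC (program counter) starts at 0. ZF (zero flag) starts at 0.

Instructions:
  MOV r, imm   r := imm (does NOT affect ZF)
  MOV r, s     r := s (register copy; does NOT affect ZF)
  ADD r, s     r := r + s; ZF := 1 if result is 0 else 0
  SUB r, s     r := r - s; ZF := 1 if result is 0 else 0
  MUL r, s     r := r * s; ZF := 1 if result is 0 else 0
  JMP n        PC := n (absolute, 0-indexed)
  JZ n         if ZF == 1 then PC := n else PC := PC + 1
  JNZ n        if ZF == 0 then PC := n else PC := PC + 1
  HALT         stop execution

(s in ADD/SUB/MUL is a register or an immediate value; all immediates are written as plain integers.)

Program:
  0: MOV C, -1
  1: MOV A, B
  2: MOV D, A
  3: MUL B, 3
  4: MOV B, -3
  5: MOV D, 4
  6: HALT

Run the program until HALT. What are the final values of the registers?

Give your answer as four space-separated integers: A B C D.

Step 1: PC=0 exec 'MOV C, -1'. After: A=0 B=0 C=-1 D=0 ZF=0 PC=1
Step 2: PC=1 exec 'MOV A, B'. After: A=0 B=0 C=-1 D=0 ZF=0 PC=2
Step 3: PC=2 exec 'MOV D, A'. After: A=0 B=0 C=-1 D=0 ZF=0 PC=3
Step 4: PC=3 exec 'MUL B, 3'. After: A=0 B=0 C=-1 D=0 ZF=1 PC=4
Step 5: PC=4 exec 'MOV B, -3'. After: A=0 B=-3 C=-1 D=0 ZF=1 PC=5
Step 6: PC=5 exec 'MOV D, 4'. After: A=0 B=-3 C=-1 D=4 ZF=1 PC=6
Step 7: PC=6 exec 'HALT'. After: A=0 B=-3 C=-1 D=4 ZF=1 PC=6 HALTED

Answer: 0 -3 -1 4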